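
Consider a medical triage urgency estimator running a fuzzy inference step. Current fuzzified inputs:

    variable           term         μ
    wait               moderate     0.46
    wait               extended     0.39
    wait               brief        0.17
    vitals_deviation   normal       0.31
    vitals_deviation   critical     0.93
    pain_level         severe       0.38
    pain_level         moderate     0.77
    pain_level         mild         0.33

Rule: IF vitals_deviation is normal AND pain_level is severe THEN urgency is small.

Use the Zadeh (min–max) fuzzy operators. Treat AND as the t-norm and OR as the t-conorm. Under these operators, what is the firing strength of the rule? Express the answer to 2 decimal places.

firing strength: normal=0.31, severe=0.38; AND[min(a, b)] → w = 0.31

0.31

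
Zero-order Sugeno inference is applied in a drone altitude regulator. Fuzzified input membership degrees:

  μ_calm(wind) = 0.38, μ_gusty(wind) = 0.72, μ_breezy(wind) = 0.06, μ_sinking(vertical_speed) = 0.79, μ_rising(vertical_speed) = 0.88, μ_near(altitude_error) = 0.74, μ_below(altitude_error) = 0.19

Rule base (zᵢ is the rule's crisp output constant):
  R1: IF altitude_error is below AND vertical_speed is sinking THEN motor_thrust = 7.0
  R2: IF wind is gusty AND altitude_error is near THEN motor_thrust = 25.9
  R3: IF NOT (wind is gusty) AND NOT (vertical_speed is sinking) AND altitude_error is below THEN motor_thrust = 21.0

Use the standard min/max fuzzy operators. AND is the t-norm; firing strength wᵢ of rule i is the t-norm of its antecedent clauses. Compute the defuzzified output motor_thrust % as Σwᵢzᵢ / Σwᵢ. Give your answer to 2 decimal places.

21.79

R1 (z=7.0): below=0.19, sinking=0.79; AND[min(a, b)] → w = 0.19
R2 (z=25.9): gusty=0.72, near=0.74; AND[min(a, b)] → w = 0.72
R3 (z=21.0): ¬gusty=1−0.72=0.28, ¬sinking=1−0.79=0.21, below=0.19; AND[min(a, b)] → w = 0.19
Weighted average = (0.19·7.0 + 0.72·25.9 + 0.19·21.0) / (0.19 + 0.72 + 0.19)
  = 23.9680 / 1.1000 = 21.79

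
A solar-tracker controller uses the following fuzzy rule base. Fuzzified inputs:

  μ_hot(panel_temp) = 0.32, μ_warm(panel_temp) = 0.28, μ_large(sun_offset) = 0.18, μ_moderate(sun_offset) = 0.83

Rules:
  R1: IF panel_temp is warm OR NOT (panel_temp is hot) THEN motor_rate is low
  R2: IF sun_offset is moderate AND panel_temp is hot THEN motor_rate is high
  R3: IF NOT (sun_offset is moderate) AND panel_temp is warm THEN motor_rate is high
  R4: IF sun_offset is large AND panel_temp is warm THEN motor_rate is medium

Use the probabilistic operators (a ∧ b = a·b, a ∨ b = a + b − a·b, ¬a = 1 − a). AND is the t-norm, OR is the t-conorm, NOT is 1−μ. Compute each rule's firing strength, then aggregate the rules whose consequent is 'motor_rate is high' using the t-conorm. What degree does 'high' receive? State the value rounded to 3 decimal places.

0.301

R1: warm=0.28, ¬hot=1−0.32=0.68; OR[a + b − a·b] → w = 0.7696
R2: moderate=0.83, hot=0.32; AND[a·b] → w = 0.2656
R3: ¬moderate=1−0.83=0.17, warm=0.28; AND[a·b] → w = 0.0476
R4: large=0.18, warm=0.28; AND[a·b] → w = 0.0504
Rules with consequent 'high': {R2, R3} → strengths 0.2656, 0.0476
Aggregate via t-conorm [a + b − a·b]: 0.3006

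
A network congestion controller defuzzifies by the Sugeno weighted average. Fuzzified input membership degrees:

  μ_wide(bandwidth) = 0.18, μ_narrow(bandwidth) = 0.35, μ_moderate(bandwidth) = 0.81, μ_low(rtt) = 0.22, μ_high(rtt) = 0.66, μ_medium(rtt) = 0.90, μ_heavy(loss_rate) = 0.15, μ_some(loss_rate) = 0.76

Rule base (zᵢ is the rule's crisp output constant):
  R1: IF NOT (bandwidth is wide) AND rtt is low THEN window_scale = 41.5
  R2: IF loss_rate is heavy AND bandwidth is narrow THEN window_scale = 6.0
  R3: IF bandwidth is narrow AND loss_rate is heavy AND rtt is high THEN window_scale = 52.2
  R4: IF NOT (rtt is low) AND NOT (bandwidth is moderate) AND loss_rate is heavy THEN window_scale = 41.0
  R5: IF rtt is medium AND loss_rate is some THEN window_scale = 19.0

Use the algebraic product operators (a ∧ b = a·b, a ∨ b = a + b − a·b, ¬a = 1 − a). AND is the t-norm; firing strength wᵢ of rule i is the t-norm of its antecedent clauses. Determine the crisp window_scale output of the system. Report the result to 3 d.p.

24.151

R1 (z=41.5): ¬wide=1−0.18=0.82, low=0.22; AND[a·b] → w = 0.1804
R2 (z=6.0): heavy=0.15, narrow=0.35; AND[a·b] → w = 0.0525
R3 (z=52.2): narrow=0.35, heavy=0.15, high=0.66; AND[a·b] → w = 0.0347
R4 (z=41.0): ¬low=1−0.22=0.78, ¬moderate=1−0.81=0.19, heavy=0.15; AND[a·b] → w = 0.0222
R5 (z=19.0): medium=0.90, some=0.76; AND[a·b] → w = 0.6840
Weighted average = (0.1804·41.5 + 0.0525·6.0 + 0.0347·52.2 + 0.0222·41.0 + 0.6840·19.0) / (0.1804 + 0.0525 + 0.0347 + 0.0222 + 0.6840)
  = 23.5178 / 0.9738 = 24.151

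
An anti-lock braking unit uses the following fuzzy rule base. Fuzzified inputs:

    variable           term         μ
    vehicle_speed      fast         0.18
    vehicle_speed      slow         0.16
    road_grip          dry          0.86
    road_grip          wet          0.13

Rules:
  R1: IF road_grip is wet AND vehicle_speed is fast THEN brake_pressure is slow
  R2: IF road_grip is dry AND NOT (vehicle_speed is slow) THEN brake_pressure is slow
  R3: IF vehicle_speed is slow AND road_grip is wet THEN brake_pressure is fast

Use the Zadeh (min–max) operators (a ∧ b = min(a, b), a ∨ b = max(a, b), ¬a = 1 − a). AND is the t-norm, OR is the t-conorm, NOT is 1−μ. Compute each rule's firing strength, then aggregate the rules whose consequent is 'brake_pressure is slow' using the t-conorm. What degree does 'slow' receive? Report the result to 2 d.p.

R1: wet=0.13, fast=0.18; AND[min(a, b)] → w = 0.13
R2: dry=0.86, ¬slow=1−0.16=0.84; AND[min(a, b)] → w = 0.84
R3: slow=0.16, wet=0.13; AND[min(a, b)] → w = 0.13
Rules with consequent 'slow': {R1, R2} → strengths 0.13, 0.84
Aggregate via t-conorm [max(a, b)]: 0.84

0.84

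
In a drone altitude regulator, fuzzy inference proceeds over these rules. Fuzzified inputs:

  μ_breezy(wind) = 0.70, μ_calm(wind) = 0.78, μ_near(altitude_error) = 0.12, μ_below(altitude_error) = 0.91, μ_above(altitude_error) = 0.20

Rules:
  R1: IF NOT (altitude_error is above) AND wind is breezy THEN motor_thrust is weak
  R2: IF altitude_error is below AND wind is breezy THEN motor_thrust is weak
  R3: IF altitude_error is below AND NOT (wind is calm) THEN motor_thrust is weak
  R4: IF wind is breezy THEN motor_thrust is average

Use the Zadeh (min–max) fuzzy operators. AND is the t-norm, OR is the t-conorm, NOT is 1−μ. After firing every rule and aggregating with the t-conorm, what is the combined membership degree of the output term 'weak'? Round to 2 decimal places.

0.70

R1: ¬above=1−0.20=0.80, breezy=0.70; AND[min(a, b)] → w = 0.70
R2: below=0.91, breezy=0.70; AND[min(a, b)] → w = 0.70
R3: below=0.91, ¬calm=1−0.78=0.22; AND[min(a, b)] → w = 0.22
R4: breezy=0.70 → w = 0.70
Rules with consequent 'weak': {R1, R2, R3} → strengths 0.70, 0.70, 0.22
Aggregate via t-conorm [max(a, b)]: 0.70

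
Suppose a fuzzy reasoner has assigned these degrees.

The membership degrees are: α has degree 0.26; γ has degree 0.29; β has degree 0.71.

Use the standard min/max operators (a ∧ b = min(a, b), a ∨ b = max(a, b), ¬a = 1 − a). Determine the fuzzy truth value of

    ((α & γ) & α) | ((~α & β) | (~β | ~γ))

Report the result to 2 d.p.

α & γ = min(a, b) on (0.26, 0.29) = 0.26
(α & γ) & α = min(a, b) on (0.26, 0.26) = 0.26
~α = 1 − 0.26 = 0.74
~α & β = min(a, b) on (0.74, 0.71) = 0.71
~β = 1 − 0.71 = 0.29
~γ = 1 − 0.29 = 0.71
~β | ~γ = max(a, b) on (0.29, 0.71) = 0.71
(~α & β) | (~β | ~γ) = max(a, b) on (0.71, 0.71) = 0.71
((α & γ) & α) | ((~α & β) | (~β | ~γ)) = max(a, b) on (0.26, 0.71) = 0.71

0.71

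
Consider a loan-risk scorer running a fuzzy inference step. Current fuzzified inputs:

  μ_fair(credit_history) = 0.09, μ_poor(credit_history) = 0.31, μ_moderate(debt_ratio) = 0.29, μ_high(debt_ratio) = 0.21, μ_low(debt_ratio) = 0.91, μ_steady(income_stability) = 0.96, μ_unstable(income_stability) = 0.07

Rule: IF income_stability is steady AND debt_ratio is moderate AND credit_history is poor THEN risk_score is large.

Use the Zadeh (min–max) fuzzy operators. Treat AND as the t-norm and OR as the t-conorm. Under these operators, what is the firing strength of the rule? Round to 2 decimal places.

0.29

firing strength: steady=0.96, moderate=0.29, poor=0.31; AND[min(a, b)] → w = 0.29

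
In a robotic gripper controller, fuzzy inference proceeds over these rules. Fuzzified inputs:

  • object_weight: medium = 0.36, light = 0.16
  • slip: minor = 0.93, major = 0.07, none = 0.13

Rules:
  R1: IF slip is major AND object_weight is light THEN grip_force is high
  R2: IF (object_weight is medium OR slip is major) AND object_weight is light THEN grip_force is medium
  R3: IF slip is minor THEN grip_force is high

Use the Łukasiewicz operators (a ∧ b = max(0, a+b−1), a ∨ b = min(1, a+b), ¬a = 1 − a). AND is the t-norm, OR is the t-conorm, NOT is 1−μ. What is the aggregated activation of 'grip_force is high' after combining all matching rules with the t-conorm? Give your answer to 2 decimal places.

R1: major=0.07, light=0.16; AND[max(0, a+b−1)] → w = 0.00
R2: (medium=0.36 OR major=0.07) = 0.43; AND[max(0, a+b−1)] with light=0.16 → w = 0.00
R3: minor=0.93 → w = 0.93
Rules with consequent 'high': {R1, R3} → strengths 0.00, 0.93
Aggregate via t-conorm [min(1, a+b)]: 0.93

0.93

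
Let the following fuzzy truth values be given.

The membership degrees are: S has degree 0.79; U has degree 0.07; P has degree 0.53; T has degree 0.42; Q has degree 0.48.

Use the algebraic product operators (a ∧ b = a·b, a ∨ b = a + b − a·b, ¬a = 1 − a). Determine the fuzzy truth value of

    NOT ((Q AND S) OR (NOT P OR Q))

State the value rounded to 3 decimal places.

0.171

Q AND S = a·b on (0.4800, 0.7900) = 0.3792
NOT P = 1 − 0.5300 = 0.4700
NOT P OR Q = a + b − a·b on (0.4700, 0.4800) = 0.7244
(Q AND S) OR (NOT P OR Q) = a + b − a·b on (0.3792, 0.7244) = 0.8289
NOT ((Q AND S) OR (NOT P OR Q)) = 1 − 0.8289 = 0.1711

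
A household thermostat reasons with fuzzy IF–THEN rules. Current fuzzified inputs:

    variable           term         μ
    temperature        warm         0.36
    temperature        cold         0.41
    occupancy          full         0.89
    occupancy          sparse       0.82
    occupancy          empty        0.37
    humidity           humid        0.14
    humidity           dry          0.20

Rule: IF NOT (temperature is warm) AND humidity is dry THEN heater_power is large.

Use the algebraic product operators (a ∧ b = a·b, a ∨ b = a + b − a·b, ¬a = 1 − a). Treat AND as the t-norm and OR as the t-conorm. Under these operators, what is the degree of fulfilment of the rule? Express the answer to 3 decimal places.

0.128

firing strength: ¬warm=1−0.36=0.64, dry=0.20; AND[a·b] → w = 0.1280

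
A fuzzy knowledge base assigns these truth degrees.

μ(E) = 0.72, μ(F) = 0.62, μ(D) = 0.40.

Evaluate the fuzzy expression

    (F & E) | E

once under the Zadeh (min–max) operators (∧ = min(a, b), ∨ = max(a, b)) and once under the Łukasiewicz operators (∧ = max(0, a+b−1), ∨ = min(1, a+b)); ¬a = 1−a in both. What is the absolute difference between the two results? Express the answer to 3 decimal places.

Under Zadeh (min–max):
  F & E = min(a, b) on (0.62, 0.72) = 0.62
  (F & E) | E = max(a, b) on (0.62, 0.72) = 0.72
  → value = 0.7200
Under Łukasiewicz:
  F & E = max(0, a+b−1) on (0.62, 0.72) = 0.34
  (F & E) | E = min(1, a+b) on (0.34, 0.72) = 1.00
  → value = 1.0000
|0.7200 − 1.0000| = 0.280

0.280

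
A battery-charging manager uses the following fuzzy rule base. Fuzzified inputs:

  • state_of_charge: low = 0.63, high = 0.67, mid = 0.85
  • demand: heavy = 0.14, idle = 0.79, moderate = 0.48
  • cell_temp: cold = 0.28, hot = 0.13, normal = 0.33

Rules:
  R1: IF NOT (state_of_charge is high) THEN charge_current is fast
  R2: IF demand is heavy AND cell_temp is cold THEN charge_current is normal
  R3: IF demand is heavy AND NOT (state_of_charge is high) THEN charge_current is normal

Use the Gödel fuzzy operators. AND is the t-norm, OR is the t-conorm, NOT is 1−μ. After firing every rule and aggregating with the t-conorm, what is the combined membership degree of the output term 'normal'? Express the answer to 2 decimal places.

R1: ¬high=1−0.67=0.33 → w = 0.33
R2: heavy=0.14, cold=0.28; AND[min(a, b)] → w = 0.14
R3: heavy=0.14, ¬high=1−0.67=0.33; AND[min(a, b)] → w = 0.14
Rules with consequent 'normal': {R2, R3} → strengths 0.14, 0.14
Aggregate via t-conorm [max(a, b)]: 0.14

0.14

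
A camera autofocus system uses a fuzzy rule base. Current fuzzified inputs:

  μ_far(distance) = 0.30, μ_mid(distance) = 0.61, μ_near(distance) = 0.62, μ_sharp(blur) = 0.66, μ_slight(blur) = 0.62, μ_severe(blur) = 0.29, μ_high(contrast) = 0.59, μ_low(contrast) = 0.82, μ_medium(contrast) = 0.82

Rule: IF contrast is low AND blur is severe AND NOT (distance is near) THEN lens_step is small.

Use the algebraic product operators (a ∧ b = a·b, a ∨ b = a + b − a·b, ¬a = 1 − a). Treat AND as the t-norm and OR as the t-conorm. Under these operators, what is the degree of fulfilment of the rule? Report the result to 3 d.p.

firing strength: low=0.82, severe=0.29, ¬near=1−0.62=0.38; AND[a·b] → w = 0.0904

0.090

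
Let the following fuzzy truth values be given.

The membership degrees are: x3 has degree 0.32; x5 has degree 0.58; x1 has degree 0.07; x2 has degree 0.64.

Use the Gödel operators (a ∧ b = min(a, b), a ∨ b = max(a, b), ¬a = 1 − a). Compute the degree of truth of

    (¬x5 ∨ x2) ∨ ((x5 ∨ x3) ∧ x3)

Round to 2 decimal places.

¬x5 = 1 − 0.58 = 0.42
¬x5 ∨ x2 = max(a, b) on (0.42, 0.64) = 0.64
x5 ∨ x3 = max(a, b) on (0.58, 0.32) = 0.58
(x5 ∨ x3) ∧ x3 = min(a, b) on (0.58, 0.32) = 0.32
(¬x5 ∨ x2) ∨ ((x5 ∨ x3) ∧ x3) = max(a, b) on (0.64, 0.32) = 0.64

0.64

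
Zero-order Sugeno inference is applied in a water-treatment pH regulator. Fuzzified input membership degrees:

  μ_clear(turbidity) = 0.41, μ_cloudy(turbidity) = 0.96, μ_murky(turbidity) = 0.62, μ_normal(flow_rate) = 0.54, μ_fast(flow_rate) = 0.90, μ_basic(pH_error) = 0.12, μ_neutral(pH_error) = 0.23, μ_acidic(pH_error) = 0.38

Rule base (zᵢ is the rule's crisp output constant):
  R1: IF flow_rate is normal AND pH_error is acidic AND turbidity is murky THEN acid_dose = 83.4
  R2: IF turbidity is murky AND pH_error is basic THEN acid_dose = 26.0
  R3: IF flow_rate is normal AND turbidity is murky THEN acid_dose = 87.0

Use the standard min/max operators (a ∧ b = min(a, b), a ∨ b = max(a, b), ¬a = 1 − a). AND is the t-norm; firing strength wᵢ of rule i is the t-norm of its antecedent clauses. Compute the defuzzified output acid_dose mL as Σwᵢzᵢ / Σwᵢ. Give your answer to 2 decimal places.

78.65

R1 (z=83.4): normal=0.54, acidic=0.38, murky=0.62; AND[min(a, b)] → w = 0.38
R2 (z=26.0): murky=0.62, basic=0.12; AND[min(a, b)] → w = 0.12
R3 (z=87.0): normal=0.54, murky=0.62; AND[min(a, b)] → w = 0.54
Weighted average = (0.38·83.4 + 0.12·26.0 + 0.54·87.0) / (0.38 + 0.12 + 0.54)
  = 81.7920 / 1.0400 = 78.65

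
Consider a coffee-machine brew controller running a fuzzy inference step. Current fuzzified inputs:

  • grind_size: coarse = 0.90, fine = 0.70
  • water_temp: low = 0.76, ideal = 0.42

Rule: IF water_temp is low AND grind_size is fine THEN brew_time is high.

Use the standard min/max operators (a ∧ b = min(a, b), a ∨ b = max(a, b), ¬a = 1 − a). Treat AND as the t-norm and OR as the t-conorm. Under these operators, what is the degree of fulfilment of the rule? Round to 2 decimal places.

firing strength: low=0.76, fine=0.70; AND[min(a, b)] → w = 0.70

0.70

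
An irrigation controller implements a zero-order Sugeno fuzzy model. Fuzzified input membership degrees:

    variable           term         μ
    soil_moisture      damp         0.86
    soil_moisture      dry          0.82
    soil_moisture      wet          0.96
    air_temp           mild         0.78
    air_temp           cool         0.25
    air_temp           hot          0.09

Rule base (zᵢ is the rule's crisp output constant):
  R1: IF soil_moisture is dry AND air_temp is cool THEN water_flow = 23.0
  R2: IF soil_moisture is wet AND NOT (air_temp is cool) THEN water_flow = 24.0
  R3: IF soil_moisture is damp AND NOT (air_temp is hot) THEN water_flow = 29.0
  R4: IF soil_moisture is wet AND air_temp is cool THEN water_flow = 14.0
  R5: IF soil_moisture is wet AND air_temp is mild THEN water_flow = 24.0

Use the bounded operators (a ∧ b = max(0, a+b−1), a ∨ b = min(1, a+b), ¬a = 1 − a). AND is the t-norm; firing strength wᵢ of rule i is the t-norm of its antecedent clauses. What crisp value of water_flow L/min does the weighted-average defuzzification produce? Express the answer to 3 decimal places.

R1 (z=23.0): dry=0.82, cool=0.25; AND[max(0, a+b−1)] → w = 0.07
R2 (z=24.0): wet=0.96, ¬cool=1−0.25=0.75; AND[max(0, a+b−1)] → w = 0.71
R3 (z=29.0): damp=0.86, ¬hot=1−0.09=0.91; AND[max(0, a+b−1)] → w = 0.77
R4 (z=14.0): wet=0.96, cool=0.25; AND[max(0, a+b−1)] → w = 0.21
R5 (z=24.0): wet=0.96, mild=0.78; AND[max(0, a+b−1)] → w = 0.74
Weighted average = (0.07·23.0 + 0.71·24.0 + 0.77·29.0 + 0.21·14.0 + 0.74·24.0) / (0.07 + 0.71 + 0.77 + 0.21 + 0.74)
  = 61.6800 / 2.5000 = 24.672

24.672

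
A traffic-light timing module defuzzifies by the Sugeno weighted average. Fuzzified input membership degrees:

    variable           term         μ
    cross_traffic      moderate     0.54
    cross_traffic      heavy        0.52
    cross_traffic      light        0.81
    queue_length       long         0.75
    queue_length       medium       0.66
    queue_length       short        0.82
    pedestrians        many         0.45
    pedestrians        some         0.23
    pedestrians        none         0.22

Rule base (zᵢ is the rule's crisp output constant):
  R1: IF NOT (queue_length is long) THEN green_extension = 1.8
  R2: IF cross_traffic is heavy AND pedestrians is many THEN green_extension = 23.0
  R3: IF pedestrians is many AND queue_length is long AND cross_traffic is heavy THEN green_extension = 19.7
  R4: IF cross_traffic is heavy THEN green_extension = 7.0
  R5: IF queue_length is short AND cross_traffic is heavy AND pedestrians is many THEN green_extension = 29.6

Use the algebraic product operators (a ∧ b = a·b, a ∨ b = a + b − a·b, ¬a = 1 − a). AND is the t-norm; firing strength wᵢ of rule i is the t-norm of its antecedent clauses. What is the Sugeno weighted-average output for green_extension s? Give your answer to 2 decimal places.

13.57

R1 (z=1.8): ¬long=1−0.75=0.25 → w = 0.2500
R2 (z=23.0): heavy=0.52, many=0.45; AND[a·b] → w = 0.2340
R3 (z=19.7): many=0.45, long=0.75, heavy=0.52; AND[a·b] → w = 0.1755
R4 (z=7.0): heavy=0.52 → w = 0.5200
R5 (z=29.6): short=0.82, heavy=0.52, many=0.45; AND[a·b] → w = 0.1919
Weighted average = (0.2500·1.8 + 0.2340·23.0 + 0.1755·19.7 + 0.5200·7.0 + 0.1919·29.6) / (0.2500 + 0.2340 + 0.1755 + 0.5200 + 0.1919)
  = 18.6090 / 1.3714 = 13.57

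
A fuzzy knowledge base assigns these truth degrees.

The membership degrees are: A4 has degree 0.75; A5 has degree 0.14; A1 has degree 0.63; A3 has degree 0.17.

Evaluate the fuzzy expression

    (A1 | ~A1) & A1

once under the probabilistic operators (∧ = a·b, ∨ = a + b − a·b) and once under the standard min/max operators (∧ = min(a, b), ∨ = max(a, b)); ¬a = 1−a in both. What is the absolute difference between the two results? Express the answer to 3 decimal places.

Under probabilistic:
  ~A1 = 1 − 0.6300 = 0.3700
  A1 | ~A1 = a + b − a·b on (0.6300, 0.3700) = 0.7669
  (A1 | ~A1) & A1 = a·b on (0.7669, 0.6300) = 0.4831
  → value = 0.4831
Under standard min/max:
  ~A1 = 1 − 0.63 = 0.37
  A1 | ~A1 = max(a, b) on (0.63, 0.37) = 0.63
  (A1 | ~A1) & A1 = min(a, b) on (0.63, 0.63) = 0.63
  → value = 0.6300
|0.4831 − 0.6300| = 0.147

0.147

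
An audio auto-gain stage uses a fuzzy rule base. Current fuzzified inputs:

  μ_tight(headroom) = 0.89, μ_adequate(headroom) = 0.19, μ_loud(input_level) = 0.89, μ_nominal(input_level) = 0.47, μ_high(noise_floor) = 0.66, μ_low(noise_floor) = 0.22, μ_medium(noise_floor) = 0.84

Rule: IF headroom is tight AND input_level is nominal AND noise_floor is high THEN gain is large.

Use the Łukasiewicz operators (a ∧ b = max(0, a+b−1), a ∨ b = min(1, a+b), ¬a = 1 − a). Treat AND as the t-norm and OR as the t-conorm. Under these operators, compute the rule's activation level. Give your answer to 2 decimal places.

firing strength: tight=0.89, nominal=0.47, high=0.66; AND[max(0, a+b−1)] → w = 0.02

0.02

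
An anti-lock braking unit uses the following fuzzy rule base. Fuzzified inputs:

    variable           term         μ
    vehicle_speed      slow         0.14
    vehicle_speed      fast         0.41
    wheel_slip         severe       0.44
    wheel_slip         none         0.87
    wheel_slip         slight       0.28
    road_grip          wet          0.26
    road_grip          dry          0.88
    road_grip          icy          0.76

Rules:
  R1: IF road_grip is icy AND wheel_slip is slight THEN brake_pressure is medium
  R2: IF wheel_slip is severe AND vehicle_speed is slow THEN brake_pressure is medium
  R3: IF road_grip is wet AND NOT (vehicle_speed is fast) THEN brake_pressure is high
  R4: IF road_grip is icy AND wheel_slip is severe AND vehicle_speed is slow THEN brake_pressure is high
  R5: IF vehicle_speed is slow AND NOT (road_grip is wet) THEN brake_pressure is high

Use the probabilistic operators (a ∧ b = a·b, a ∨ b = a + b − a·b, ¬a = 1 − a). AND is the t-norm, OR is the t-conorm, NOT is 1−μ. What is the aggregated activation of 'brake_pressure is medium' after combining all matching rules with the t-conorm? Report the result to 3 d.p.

R1: icy=0.76, slight=0.28; AND[a·b] → w = 0.2128
R2: severe=0.44, slow=0.14; AND[a·b] → w = 0.0616
R3: wet=0.26, ¬fast=1−0.41=0.59; AND[a·b] → w = 0.1534
R4: icy=0.76, severe=0.44, slow=0.14; AND[a·b] → w = 0.0468
R5: slow=0.14, ¬wet=1−0.26=0.74; AND[a·b] → w = 0.1036
Rules with consequent 'medium': {R1, R2} → strengths 0.2128, 0.0616
Aggregate via t-conorm [a + b − a·b]: 0.2613

0.261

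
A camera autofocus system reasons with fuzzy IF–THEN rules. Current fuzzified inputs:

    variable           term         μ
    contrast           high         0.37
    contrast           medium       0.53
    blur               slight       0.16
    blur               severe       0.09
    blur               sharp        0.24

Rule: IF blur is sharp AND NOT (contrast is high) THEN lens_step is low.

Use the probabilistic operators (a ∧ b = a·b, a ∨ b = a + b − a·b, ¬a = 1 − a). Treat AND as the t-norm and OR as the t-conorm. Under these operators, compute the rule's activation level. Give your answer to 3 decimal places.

firing strength: sharp=0.24, ¬high=1−0.37=0.63; AND[a·b] → w = 0.1512

0.151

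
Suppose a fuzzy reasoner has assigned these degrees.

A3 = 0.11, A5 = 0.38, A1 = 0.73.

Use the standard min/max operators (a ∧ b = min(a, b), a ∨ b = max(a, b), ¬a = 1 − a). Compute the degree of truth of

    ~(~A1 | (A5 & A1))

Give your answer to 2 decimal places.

~A1 = 1 − 0.73 = 0.27
A5 & A1 = min(a, b) on (0.38, 0.73) = 0.38
~A1 | (A5 & A1) = max(a, b) on (0.27, 0.38) = 0.38
~(~A1 | (A5 & A1)) = 1 − 0.38 = 0.62

0.62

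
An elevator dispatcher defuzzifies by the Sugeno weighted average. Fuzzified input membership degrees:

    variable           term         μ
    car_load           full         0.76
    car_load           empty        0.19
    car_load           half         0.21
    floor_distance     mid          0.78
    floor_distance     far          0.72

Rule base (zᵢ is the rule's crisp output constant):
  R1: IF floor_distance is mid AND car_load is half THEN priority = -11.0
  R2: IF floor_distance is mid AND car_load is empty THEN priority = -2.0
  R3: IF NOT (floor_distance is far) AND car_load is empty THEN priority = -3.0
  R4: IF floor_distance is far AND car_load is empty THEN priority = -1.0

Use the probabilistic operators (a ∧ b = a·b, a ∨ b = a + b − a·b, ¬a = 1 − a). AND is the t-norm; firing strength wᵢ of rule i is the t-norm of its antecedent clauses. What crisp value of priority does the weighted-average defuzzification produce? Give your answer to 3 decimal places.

-4.770

R1 (z=-11.0): mid=0.78, half=0.21; AND[a·b] → w = 0.1638
R2 (z=-2.0): mid=0.78, empty=0.19; AND[a·b] → w = 0.1482
R3 (z=-3.0): ¬far=1−0.72=0.28, empty=0.19; AND[a·b] → w = 0.0532
R4 (z=-1.0): far=0.72, empty=0.19; AND[a·b] → w = 0.1368
Weighted average = (0.1638·-11.0 + 0.1482·-2.0 + 0.0532·-3.0 + 0.1368·-1.0) / (0.1638 + 0.1482 + 0.0532 + 0.1368)
  = -2.3946 / 0.5020 = -4.770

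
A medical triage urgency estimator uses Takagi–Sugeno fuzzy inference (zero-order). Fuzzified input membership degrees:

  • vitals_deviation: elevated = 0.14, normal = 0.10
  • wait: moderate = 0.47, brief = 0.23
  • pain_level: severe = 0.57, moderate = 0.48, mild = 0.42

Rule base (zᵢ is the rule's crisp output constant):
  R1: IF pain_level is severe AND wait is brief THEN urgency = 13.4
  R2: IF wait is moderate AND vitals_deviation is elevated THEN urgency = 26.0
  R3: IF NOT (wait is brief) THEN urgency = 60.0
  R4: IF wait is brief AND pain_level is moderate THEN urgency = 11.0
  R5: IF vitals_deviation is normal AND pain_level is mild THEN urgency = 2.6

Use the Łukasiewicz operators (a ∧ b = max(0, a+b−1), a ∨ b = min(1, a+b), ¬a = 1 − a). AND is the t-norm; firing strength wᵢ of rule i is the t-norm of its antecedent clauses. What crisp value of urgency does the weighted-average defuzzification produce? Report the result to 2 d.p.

R1 (z=13.4): severe=0.57, brief=0.23; AND[max(0, a+b−1)] → w = 0.00
R2 (z=26.0): moderate=0.47, elevated=0.14; AND[max(0, a+b−1)] → w = 0.00
R3 (z=60.0): ¬brief=1−0.23=0.77 → w = 0.77
R4 (z=11.0): brief=0.23, moderate=0.48; AND[max(0, a+b−1)] → w = 0.00
R5 (z=2.6): normal=0.10, mild=0.42; AND[max(0, a+b−1)] → w = 0.00
Weighted average = (0.00·13.4 + 0.00·26.0 + 0.77·60.0 + 0.00·11.0 + 0.00·2.6) / (0.00 + 0.00 + 0.77 + 0.00 + 0.00)
  = 46.2000 / 0.7700 = 60.00

60.00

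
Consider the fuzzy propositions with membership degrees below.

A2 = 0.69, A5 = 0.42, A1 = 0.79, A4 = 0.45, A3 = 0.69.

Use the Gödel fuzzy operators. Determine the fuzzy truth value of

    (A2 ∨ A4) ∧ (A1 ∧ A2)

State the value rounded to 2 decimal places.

A2 ∨ A4 = max(a, b) on (0.69, 0.45) = 0.69
A1 ∧ A2 = min(a, b) on (0.79, 0.69) = 0.69
(A2 ∨ A4) ∧ (A1 ∧ A2) = min(a, b) on (0.69, 0.69) = 0.69

0.69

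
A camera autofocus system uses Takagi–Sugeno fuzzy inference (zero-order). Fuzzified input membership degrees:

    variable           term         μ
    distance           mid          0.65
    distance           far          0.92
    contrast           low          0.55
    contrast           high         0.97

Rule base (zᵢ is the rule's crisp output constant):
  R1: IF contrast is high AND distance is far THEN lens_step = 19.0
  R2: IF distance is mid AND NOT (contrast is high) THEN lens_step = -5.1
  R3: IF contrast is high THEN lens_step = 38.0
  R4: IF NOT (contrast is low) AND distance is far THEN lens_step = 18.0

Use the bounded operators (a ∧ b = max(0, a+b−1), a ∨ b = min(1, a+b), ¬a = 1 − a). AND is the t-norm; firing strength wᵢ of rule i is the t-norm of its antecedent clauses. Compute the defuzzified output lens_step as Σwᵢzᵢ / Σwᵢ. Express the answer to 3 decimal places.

27.099

R1 (z=19.0): high=0.97, far=0.92; AND[max(0, a+b−1)] → w = 0.89
R2 (z=-5.1): mid=0.65, ¬high=1−0.97=0.03; AND[max(0, a+b−1)] → w = 0.00
R3 (z=38.0): high=0.97 → w = 0.97
R4 (z=18.0): ¬low=1−0.55=0.45, far=0.92; AND[max(0, a+b−1)] → w = 0.37
Weighted average = (0.89·19.0 + 0.00·-5.1 + 0.97·38.0 + 0.37·18.0) / (0.89 + 0.00 + 0.97 + 0.37)
  = 60.4300 / 2.2300 = 27.099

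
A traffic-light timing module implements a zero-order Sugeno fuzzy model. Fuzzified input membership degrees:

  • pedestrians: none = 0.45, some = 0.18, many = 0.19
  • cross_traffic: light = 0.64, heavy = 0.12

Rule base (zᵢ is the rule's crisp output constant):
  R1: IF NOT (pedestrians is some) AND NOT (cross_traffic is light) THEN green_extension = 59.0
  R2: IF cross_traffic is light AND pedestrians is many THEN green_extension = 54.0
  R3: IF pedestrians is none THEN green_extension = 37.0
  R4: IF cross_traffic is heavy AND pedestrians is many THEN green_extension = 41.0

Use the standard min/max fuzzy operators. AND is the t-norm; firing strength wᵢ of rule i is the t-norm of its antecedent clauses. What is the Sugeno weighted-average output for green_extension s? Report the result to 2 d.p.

47.38

R1 (z=59.0): ¬some=1−0.18=0.82, ¬light=1−0.64=0.36; AND[min(a, b)] → w = 0.36
R2 (z=54.0): light=0.64, many=0.19; AND[min(a, b)] → w = 0.19
R3 (z=37.0): none=0.45 → w = 0.45
R4 (z=41.0): heavy=0.12, many=0.19; AND[min(a, b)] → w = 0.12
Weighted average = (0.36·59.0 + 0.19·54.0 + 0.45·37.0 + 0.12·41.0) / (0.36 + 0.19 + 0.45 + 0.12)
  = 53.0700 / 1.1200 = 47.38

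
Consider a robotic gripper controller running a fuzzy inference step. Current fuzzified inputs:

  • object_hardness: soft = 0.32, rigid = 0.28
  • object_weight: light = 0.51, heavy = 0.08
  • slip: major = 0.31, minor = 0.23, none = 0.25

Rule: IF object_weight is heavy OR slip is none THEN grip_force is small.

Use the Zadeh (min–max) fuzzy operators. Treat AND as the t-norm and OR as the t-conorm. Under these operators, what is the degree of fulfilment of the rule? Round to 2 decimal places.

0.25

firing strength: heavy=0.08, none=0.25; OR[max(a, b)] → w = 0.25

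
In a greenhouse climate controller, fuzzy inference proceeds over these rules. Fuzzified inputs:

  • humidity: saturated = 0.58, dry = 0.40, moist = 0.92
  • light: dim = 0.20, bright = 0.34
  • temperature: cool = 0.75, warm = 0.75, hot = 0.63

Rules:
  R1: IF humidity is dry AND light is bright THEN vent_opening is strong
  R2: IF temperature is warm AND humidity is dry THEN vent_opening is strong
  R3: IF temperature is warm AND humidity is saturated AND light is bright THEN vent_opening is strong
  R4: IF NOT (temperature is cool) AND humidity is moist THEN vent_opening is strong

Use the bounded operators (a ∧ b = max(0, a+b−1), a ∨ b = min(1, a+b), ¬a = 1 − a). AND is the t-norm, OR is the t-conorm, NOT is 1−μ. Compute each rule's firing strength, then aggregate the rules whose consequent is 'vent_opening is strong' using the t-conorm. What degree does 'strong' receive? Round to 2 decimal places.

0.32

R1: dry=0.40, bright=0.34; AND[max(0, a+b−1)] → w = 0.00
R2: warm=0.75, dry=0.40; AND[max(0, a+b−1)] → w = 0.15
R3: warm=0.75, saturated=0.58, bright=0.34; AND[max(0, a+b−1)] → w = 0.00
R4: ¬cool=1−0.75=0.25, moist=0.92; AND[max(0, a+b−1)] → w = 0.17
Rules with consequent 'strong': {R1, R2, R3, R4} → strengths 0.00, 0.15, 0.00, 0.17
Aggregate via t-conorm [min(1, a+b)]: 0.32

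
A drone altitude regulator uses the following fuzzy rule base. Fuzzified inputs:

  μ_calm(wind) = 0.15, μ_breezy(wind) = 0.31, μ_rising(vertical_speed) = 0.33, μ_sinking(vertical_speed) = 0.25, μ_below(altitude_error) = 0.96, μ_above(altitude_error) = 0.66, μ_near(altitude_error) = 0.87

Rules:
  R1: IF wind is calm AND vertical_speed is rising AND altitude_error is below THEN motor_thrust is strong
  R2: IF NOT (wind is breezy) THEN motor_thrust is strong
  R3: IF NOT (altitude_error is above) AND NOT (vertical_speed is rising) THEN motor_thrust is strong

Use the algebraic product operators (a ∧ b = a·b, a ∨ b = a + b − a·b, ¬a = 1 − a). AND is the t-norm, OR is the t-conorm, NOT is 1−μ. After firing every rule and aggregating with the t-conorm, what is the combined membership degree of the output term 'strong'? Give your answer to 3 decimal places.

0.772

R1: calm=0.15, rising=0.33, below=0.96; AND[a·b] → w = 0.0475
R2: ¬breezy=1−0.31=0.69 → w = 0.6900
R3: ¬above=1−0.66=0.34, ¬rising=1−0.33=0.67; AND[a·b] → w = 0.2278
Rules with consequent 'strong': {R1, R2, R3} → strengths 0.0475, 0.6900, 0.2278
Aggregate via t-conorm [a + b − a·b]: 0.7720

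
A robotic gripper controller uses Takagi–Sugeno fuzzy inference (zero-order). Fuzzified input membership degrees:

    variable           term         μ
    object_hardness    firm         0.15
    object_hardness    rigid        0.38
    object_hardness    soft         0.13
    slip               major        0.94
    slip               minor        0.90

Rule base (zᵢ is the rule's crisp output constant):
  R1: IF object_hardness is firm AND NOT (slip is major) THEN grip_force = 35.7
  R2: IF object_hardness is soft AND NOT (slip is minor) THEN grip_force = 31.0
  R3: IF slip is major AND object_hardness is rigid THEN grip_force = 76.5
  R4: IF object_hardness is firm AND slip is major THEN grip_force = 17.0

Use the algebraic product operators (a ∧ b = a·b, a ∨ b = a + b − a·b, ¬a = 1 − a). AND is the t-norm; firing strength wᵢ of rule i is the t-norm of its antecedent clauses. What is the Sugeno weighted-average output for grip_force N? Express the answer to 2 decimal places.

58.53

R1 (z=35.7): firm=0.15, ¬major=1−0.94=0.06; AND[a·b] → w = 0.0090
R2 (z=31.0): soft=0.13, ¬minor=1−0.90=0.10; AND[a·b] → w = 0.0130
R3 (z=76.5): major=0.94, rigid=0.38; AND[a·b] → w = 0.3572
R4 (z=17.0): firm=0.15, major=0.94; AND[a·b] → w = 0.1410
Weighted average = (0.0090·35.7 + 0.0130·31.0 + 0.3572·76.5 + 0.1410·17.0) / (0.0090 + 0.0130 + 0.3572 + 0.1410)
  = 30.4471 / 0.5202 = 58.53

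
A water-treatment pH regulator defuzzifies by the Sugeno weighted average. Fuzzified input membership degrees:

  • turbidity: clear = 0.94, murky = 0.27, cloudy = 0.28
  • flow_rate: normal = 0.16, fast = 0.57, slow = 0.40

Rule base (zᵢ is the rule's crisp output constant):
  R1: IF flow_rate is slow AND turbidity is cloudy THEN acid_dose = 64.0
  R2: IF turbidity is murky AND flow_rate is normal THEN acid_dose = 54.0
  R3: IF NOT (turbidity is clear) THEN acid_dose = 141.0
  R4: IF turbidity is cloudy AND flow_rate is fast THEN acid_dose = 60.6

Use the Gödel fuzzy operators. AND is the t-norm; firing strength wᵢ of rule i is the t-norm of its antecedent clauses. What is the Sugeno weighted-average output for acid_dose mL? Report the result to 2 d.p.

66.65

R1 (z=64.0): slow=0.40, cloudy=0.28; AND[min(a, b)] → w = 0.28
R2 (z=54.0): murky=0.27, normal=0.16; AND[min(a, b)] → w = 0.16
R3 (z=141.0): ¬clear=1−0.94=0.06 → w = 0.06
R4 (z=60.6): cloudy=0.28, fast=0.57; AND[min(a, b)] → w = 0.28
Weighted average = (0.28·64.0 + 0.16·54.0 + 0.06·141.0 + 0.28·60.6) / (0.28 + 0.16 + 0.06 + 0.28)
  = 51.9880 / 0.7800 = 66.65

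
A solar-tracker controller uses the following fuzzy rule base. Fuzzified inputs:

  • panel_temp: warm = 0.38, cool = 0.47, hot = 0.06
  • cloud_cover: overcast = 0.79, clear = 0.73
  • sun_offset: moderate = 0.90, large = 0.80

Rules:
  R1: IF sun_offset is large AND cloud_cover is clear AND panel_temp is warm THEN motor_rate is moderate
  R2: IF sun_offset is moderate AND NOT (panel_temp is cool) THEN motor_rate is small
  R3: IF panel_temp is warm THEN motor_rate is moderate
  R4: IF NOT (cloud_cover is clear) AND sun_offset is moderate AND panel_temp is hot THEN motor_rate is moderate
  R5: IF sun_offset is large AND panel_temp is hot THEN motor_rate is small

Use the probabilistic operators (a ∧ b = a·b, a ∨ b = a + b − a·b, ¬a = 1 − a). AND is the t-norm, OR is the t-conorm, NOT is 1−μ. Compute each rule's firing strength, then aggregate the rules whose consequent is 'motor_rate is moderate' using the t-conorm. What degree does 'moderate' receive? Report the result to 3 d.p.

R1: large=0.80, clear=0.73, warm=0.38; AND[a·b] → w = 0.2219
R2: moderate=0.90, ¬cool=1−0.47=0.53; AND[a·b] → w = 0.4770
R3: warm=0.38 → w = 0.3800
R4: ¬clear=1−0.73=0.27, moderate=0.90, hot=0.06; AND[a·b] → w = 0.0146
R5: large=0.80, hot=0.06; AND[a·b] → w = 0.0480
Rules with consequent 'moderate': {R1, R3, R4} → strengths 0.2219, 0.3800, 0.0146
Aggregate via t-conorm [a + b − a·b]: 0.5246

0.525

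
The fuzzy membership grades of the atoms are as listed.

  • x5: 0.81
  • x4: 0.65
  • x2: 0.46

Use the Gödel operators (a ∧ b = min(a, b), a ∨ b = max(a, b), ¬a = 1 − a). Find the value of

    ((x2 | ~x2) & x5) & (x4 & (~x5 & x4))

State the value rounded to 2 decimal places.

~x2 = 1 − 0.46 = 0.54
x2 | ~x2 = max(a, b) on (0.46, 0.54) = 0.54
(x2 | ~x2) & x5 = min(a, b) on (0.54, 0.81) = 0.54
~x5 = 1 − 0.81 = 0.19
~x5 & x4 = min(a, b) on (0.19, 0.65) = 0.19
x4 & (~x5 & x4) = min(a, b) on (0.65, 0.19) = 0.19
((x2 | ~x2) & x5) & (x4 & (~x5 & x4)) = min(a, b) on (0.54, 0.19) = 0.19

0.19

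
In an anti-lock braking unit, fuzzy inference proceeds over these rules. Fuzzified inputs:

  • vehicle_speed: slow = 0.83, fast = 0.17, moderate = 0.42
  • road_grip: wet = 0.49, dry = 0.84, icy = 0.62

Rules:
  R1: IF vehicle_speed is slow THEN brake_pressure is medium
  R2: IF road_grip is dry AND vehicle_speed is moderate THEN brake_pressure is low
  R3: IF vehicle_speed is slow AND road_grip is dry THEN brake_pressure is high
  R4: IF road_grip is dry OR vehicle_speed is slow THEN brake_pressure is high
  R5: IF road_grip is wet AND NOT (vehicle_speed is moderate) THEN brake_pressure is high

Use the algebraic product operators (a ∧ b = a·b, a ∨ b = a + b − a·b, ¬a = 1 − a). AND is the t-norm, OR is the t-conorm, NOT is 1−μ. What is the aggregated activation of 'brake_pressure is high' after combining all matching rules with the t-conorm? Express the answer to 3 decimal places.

0.994

R1: slow=0.83 → w = 0.8300
R2: dry=0.84, moderate=0.42; AND[a·b] → w = 0.3528
R3: slow=0.83, dry=0.84; AND[a·b] → w = 0.6972
R4: dry=0.84, slow=0.83; OR[a + b − a·b] → w = 0.9728
R5: wet=0.49, ¬moderate=1−0.42=0.58; AND[a·b] → w = 0.2842
Rules with consequent 'high': {R3, R4, R5} → strengths 0.6972, 0.9728, 0.2842
Aggregate via t-conorm [a + b − a·b]: 0.9941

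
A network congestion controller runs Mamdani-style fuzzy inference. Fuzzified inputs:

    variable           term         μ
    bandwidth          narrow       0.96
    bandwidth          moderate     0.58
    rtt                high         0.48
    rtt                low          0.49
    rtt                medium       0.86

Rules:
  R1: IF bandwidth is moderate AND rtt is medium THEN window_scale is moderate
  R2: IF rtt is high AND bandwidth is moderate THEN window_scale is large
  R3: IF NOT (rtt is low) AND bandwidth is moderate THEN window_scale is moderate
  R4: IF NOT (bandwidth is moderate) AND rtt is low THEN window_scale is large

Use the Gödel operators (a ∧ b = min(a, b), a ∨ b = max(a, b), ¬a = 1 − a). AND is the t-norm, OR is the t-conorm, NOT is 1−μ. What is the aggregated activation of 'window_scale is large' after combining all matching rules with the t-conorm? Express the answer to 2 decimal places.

R1: moderate=0.58, medium=0.86; AND[min(a, b)] → w = 0.58
R2: high=0.48, moderate=0.58; AND[min(a, b)] → w = 0.48
R3: ¬low=1−0.49=0.51, moderate=0.58; AND[min(a, b)] → w = 0.51
R4: ¬moderate=1−0.58=0.42, low=0.49; AND[min(a, b)] → w = 0.42
Rules with consequent 'large': {R2, R4} → strengths 0.48, 0.42
Aggregate via t-conorm [max(a, b)]: 0.48

0.48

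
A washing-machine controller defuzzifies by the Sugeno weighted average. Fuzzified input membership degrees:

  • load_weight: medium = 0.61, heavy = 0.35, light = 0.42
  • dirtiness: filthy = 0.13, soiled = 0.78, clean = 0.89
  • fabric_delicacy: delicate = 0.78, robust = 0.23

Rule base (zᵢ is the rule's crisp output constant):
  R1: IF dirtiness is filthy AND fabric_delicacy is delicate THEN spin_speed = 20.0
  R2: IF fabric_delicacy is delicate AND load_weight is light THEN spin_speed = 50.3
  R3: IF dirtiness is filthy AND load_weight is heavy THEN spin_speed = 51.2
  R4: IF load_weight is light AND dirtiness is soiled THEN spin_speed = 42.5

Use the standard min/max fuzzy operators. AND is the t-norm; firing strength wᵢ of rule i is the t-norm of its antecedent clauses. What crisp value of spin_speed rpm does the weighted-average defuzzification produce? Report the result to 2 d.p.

43.85

R1 (z=20.0): filthy=0.13, delicate=0.78; AND[min(a, b)] → w = 0.13
R2 (z=50.3): delicate=0.78, light=0.42; AND[min(a, b)] → w = 0.42
R3 (z=51.2): filthy=0.13, heavy=0.35; AND[min(a, b)] → w = 0.13
R4 (z=42.5): light=0.42, soiled=0.78; AND[min(a, b)] → w = 0.42
Weighted average = (0.13·20.0 + 0.42·50.3 + 0.13·51.2 + 0.42·42.5) / (0.13 + 0.42 + 0.13 + 0.42)
  = 48.2320 / 1.1000 = 43.85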